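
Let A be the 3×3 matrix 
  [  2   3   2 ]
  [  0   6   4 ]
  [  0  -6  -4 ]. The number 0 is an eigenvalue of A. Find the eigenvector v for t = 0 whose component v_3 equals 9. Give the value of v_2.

-6

A = [[2, 3, 2], [0, 6, 4], [0, -6, -4]].
Solving (A)v = 0 gives the eigenspace spanned by (0, -6, 9).
With v_3 = 9, v = (0, -6, 9), so v_2 = -6.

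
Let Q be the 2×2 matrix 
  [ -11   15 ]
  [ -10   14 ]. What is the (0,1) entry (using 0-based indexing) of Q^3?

195

Characteristic polynomial: λ^2 - 3λ - 4 = (λ - 4)(λ + 1), so the eigenvalues are -1, 4.
λ=-1: eigenvector (3, 2).
λ=4: eigenvector (1, 1).
P = [[3, 1], [2, 1]], D = diag(-1, 4), P⁻¹ = [[1, -1], [-2, 3]].
Q³ = P·diag(-1, 64)·P⁻¹ = [[-131, 195], [-130, 194]].
The requested entry is 195.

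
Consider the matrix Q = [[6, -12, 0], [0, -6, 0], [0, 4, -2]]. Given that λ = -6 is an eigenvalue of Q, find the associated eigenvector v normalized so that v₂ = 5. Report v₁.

5

Q + 6I = [[12, -12, 0], [0, 0, 0], [0, 4, 4]].
Solving (Q + 6I)v = 0 gives the eigenspace spanned by (5, 5, -5).
With v₂ = 5, v = (5, 5, -5), so v₁ = 5.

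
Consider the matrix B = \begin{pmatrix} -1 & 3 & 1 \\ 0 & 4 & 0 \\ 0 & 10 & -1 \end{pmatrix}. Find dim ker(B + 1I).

1

B + 1I = [[0, 3, 1], [0, 5, 0], [0, 10, 0]].
This matrix has rank 2, so its null space has dimension 3 − 2 = 1.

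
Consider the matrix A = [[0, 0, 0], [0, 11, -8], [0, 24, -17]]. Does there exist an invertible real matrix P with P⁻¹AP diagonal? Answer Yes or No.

Yes

Characteristic polynomial: p(s) = s^3 + 6s^2 + 5s = s(s + 1)(s + 5).
All 3 eigenvalues are distinct, so A is diagonalizable.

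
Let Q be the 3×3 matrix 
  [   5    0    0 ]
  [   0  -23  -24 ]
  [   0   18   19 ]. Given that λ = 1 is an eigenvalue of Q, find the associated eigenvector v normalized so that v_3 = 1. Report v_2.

-1

Q − 1I = [[4, 0, 0], [0, -24, -24], [0, 18, 18]].
Solving (Q − 1I)v = 0 gives the eigenspace spanned by (0, -1, 1).
With v_3 = 1, v = (0, -1, 1), so v_2 = -1.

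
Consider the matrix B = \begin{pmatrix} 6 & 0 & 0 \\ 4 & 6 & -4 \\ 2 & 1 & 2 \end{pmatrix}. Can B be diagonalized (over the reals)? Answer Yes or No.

No

Characteristic polynomial: p(r) = r^3 - 14r^2 + 64r - 96 = (r - 6)(r - 4)^2.
r = 4 has algebraic multiplicity 2; rank(B − 4I) = 2, so geometric multiplicity = 1.
Geometric multiplicity < algebraic multiplicity, so B is not diagonalizable.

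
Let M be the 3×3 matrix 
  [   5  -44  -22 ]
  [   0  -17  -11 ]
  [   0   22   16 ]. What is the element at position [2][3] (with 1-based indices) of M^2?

11

Characteristic polynomial: μ^3 - 4μ^2 - 35μ + 150 = (μ - 5)^2(μ + 6), so the eigenvalues are -6, 5, 5.
μ=5: eigenvector (1, 0, 0).
μ=-6: eigenvector (2, 1, -1).
μ=5: eigenvector (2, 1, -2).
P = [[1, 2, 2], [0, 1, 1], [0, -1, -2]], D = diag(5, -6, 5), P⁻¹ = [[1, -2, 0], [0, 2, 1], [0, -1, -1]].
M² = P·diag(25, 36, 25)·P⁻¹ = [[25, 44, 22], [0, 47, 11], [0, -22, 14]].
The requested entry is 11.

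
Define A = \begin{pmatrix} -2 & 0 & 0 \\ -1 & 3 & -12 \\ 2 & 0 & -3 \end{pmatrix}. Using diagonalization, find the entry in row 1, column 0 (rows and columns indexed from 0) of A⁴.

Characteristic polynomial: λ^3 + 2λ^2 - 9λ - 18 = (λ - 3)(λ + 2)(λ + 3), so the eigenvalues are -3, -2, 3.
λ=-2: eigenvector (1, 5, 2).
λ=3: eigenvector (0, 1, 0).
λ=-3: eigenvector (0, 2, 1).
P = [[1, 0, 0], [5, 1, 2], [2, 0, 1]], D = diag(-2, 3, -3), P⁻¹ = [[1, 0, 0], [-1, 1, -2], [-2, 0, 1]].
A⁴ = P·diag(16, 81, 81)·P⁻¹ = [[16, 0, 0], [-325, 81, 0], [-130, 0, 81]].
The requested entry is -325.

-325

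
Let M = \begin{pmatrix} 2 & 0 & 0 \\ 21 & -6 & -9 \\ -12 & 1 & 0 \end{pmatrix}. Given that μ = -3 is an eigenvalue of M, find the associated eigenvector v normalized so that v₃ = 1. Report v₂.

M + 3I = [[5, 0, 0], [21, -3, -9], [-12, 1, 3]].
Solving (M + 3I)v = 0 gives the eigenspace spanned by (0, -3, 1).
With v₃ = 1, v = (0, -3, 1), so v₂ = -3.

-3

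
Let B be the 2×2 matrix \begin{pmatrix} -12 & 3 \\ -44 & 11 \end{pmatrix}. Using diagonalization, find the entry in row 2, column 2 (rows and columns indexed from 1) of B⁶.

-11

Characteristic polynomial: s^2 + s = s(s + 1), so the eigenvalues are -1, 0.
s=-1: eigenvector (-3, -11).
s=0: eigenvector (1, 4).
P = [[-3, 1], [-11, 4]], D = diag(-1, 0), P⁻¹ = [[-4, 1], [-11, 3]].
B⁶ = P·diag(1, 0)·P⁻¹ = [[12, -3], [44, -11]].
The requested entry is -11.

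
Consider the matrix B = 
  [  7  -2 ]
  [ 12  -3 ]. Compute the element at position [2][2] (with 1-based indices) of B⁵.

Characteristic polynomial: s^2 - 4s + 3 = (s - 3)(s - 1), so the eigenvalues are 1, 3.
s=1: eigenvector (1, 3).
s=3: eigenvector (-1, -2).
P = [[1, -1], [3, -2]], D = diag(1, 3), P⁻¹ = [[-2, 1], [-3, 1]].
B⁵ = P·diag(1, 243)·P⁻¹ = [[727, -242], [1452, -483]].
The requested entry is -483.

-483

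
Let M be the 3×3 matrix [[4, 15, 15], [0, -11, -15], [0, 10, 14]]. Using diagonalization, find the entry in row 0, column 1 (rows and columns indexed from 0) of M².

Characteristic polynomial: t^3 - 7t^2 + 8t + 16 = (t - 4)^2(t + 1), so the eigenvalues are -1, 4, 4.
t=4: eigenvector (1, 0, 0).
t=-1: eigenvector (-3, 3, -2).
t=4: eigenvector (1, -1, 1).
P = [[1, -3, 1], [0, 3, -1], [0, -2, 1]], D = diag(4, -1, 4), P⁻¹ = [[1, 1, 0], [0, 1, 1], [0, 2, 3]].
M² = P·diag(16, 1, 16)·P⁻¹ = [[16, 45, 45], [0, -29, -45], [0, 30, 46]].
The requested entry is 45.

45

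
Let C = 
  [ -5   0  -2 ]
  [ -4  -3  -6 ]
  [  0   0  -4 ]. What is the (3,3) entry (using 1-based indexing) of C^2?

Characteristic polynomial: t^3 + 12t^2 + 47t + 60 = (t + 3)(t + 4)(t + 5), so the eigenvalues are -5, -4, -3.
t=-3: eigenvector (0, 1, 0).
t=-5: eigenvector (1, 2, 0).
t=-4: eigenvector (-2, -2, 1).
P = [[0, 1, -2], [1, 2, -2], [0, 0, 1]], D = diag(-3, -5, -4), P⁻¹ = [[-2, 1, -2], [1, 0, 2], [0, 0, 1]].
C² = P·diag(9, 25, 16)·P⁻¹ = [[25, 0, 18], [32, 9, 50], [0, 0, 16]].
The requested entry is 16.

16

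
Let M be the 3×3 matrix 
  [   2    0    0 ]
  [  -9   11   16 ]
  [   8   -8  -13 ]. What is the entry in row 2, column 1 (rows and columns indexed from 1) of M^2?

11

Characteristic polynomial: t^3 - 19t + 30 = (t - 3)(t - 2)(t + 5), so the eigenvalues are -5, 2, 3.
t=-5: eigenvector (0, -1, 1).
t=2: eigenvector (1, 1, 0).
t=3: eigenvector (0, -2, 1).
P = [[0, 1, 0], [-1, 1, -2], [1, 0, 1]], D = diag(-5, 2, 3), P⁻¹ = [[-1, 1, 2], [1, 0, 0], [1, -1, -1]].
M² = P·diag(25, 4, 9)·P⁻¹ = [[4, 0, 0], [11, -7, -32], [-16, 16, 41]].
The requested entry is 11.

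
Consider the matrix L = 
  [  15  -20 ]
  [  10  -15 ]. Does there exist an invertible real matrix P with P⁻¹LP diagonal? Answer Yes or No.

Characteristic polynomial: p(λ) = λ^2 - 25 = (λ - 5)(λ + 5).
All 2 eigenvalues are distinct, so L is diagonalizable.

Yes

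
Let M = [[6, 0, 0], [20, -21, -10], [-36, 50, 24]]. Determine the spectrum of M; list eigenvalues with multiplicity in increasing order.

-1, 4, 6

Characteristic polynomial: p(t) = t^3 - 9t^2 + 14t + 24 = (t - 6)(t - 4)(t + 1).
Roots (with multiplicity): -1, 4, 6.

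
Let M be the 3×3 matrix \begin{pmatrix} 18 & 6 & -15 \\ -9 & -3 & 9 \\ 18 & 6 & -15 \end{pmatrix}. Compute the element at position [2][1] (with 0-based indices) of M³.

54

Characteristic polynomial: μ^3 - 9μ = μ(μ - 3)(μ + 3), so the eigenvalues are -3, 0, 3.
μ=0: eigenvector (1, -3, 0).
μ=-3: eigenvector (-1, 1, -1).
μ=3: eigenvector (1, 0, 1).
P = [[1, -1, 1], [-3, 1, 0], [0, -1, 1]], D = diag(0, -3, 3), P⁻¹ = [[1, 0, -1], [3, 1, -3], [3, 1, -2]].
M³ = P·diag(0, -27, 27)·P⁻¹ = [[162, 54, -135], [-81, -27, 81], [162, 54, -135]].
The requested entry is 54.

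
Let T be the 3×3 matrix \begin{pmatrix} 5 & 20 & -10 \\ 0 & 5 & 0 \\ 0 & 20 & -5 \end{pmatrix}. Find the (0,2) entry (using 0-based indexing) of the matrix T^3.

Characteristic polynomial: μ^3 - 5μ^2 - 25μ + 125 = (μ - 5)^2(μ + 5), so the eigenvalues are -5, 5, 5.
μ=5: eigenvector (1, 0, 0).
μ=5: eigenvector (2, 1, 2).
μ=-5: eigenvector (1, 0, 1).
P = [[1, 2, 1], [0, 1, 0], [0, 2, 1]], D = diag(5, 5, -5), P⁻¹ = [[1, 0, -1], [0, 1, 0], [0, -2, 1]].
T³ = P·diag(125, 125, -125)·P⁻¹ = [[125, 500, -250], [0, 125, 0], [0, 500, -125]].
The requested entry is -250.

-250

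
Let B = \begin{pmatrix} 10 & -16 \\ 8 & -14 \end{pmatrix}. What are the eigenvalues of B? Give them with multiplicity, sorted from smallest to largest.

-6, 2

Characteristic polynomial: p(r) = r^2 + 4r - 12 = (r - 2)(r + 6).
Roots (with multiplicity): -6, 2.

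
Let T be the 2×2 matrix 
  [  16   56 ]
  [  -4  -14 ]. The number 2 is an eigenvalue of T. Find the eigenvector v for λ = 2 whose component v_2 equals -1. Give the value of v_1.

T − 2I = [[14, 56], [-4, -16]].
Solving (T − 2I)v = 0 gives the eigenspace spanned by (4, -1).
With v_2 = -1, v = (4, -1), so v_1 = 4.

4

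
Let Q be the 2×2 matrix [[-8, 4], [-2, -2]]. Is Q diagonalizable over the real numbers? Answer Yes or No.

Yes

Characteristic polynomial: p(s) = s^2 + 10s + 24 = (s + 4)(s + 6).
All 2 eigenvalues are distinct, so Q is diagonalizable.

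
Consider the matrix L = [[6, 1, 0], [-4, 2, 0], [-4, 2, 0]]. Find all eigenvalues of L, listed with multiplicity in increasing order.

0, 4, 4

Characteristic polynomial: p(μ) = μ^3 - 8μ^2 + 16μ = μ(μ - 4)^2.
Roots (with multiplicity): 0, 4, 4.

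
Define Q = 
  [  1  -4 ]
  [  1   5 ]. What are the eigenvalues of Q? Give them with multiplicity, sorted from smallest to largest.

3, 3

Characteristic polynomial: p(s) = s^2 - 6s + 9 = (s - 3)^2.
Roots (with multiplicity): 3, 3.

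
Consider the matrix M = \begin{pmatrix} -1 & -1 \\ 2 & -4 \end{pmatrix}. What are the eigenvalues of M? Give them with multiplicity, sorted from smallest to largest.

-3, -2

Characteristic polynomial: p(r) = r^2 + 5r + 6 = (r + 2)(r + 3).
Roots (with multiplicity): -3, -2.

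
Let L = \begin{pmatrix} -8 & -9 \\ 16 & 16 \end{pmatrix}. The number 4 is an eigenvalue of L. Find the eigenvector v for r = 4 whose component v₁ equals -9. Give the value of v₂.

L − 4I = [[-12, -9], [16, 12]].
Solving (L − 4I)v = 0 gives the eigenspace spanned by (-9, 12).
With v₁ = -9, v = (-9, 12), so v₂ = 12.

12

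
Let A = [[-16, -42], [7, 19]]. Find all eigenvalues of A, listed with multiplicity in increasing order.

-2, 5

Characteristic polynomial: p(t) = t^2 - 3t - 10 = (t - 5)(t + 2).
Roots (with multiplicity): -2, 5.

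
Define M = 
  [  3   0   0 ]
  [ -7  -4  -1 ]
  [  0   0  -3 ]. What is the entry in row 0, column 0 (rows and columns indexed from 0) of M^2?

9

Characteristic polynomial: λ^3 + 4λ^2 - 9λ - 36 = (λ - 3)(λ + 3)(λ + 4), so the eigenvalues are -4, -3, 3.
λ=3: eigenvector (1, -1, 0).
λ=-3: eigenvector (0, -1, 1).
λ=-4: eigenvector (0, 1, 0).
P = [[1, 0, 0], [-1, -1, 1], [0, 1, 0]], D = diag(3, -3, -4), P⁻¹ = [[1, 0, 0], [0, 0, 1], [1, 1, 1]].
M² = P·diag(9, 9, 16)·P⁻¹ = [[9, 0, 0], [7, 16, 7], [0, 0, 9]].
The requested entry is 9.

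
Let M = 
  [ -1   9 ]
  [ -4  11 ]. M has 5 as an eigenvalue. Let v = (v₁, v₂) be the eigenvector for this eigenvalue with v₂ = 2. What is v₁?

3

M − 5I = [[-6, 9], [-4, 6]].
Solving (M − 5I)v = 0 gives the eigenspace spanned by (3, 2).
With v₂ = 2, v = (3, 2), so v₁ = 3.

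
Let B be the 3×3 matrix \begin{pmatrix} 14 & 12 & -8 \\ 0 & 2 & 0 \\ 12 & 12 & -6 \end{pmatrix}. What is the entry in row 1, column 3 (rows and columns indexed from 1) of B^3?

-416

Characteristic polynomial: r^3 - 10r^2 + 28r - 24 = (r - 6)(r - 2)^2, so the eigenvalues are 2, 2, 6.
r=2: eigenvector (2, 0, 3).
r=2: eigenvector (-1, 1, 0).
r=6: eigenvector (-1, 0, -1).
P = [[2, -1, -1], [0, 1, 0], [3, 0, -1]], D = diag(2, 2, 6), P⁻¹ = [[-1, -1, 1], [0, 1, 0], [-3, -3, 2]].
B³ = P·diag(8, 8, 216)·P⁻¹ = [[632, 624, -416], [0, 8, 0], [624, 624, -408]].
The requested entry is -416.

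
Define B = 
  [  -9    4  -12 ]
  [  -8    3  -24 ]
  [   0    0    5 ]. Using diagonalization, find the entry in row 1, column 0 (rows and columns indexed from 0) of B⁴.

Characteristic polynomial: μ^3 + μ^2 - 25μ - 25 = (μ - 5)(μ + 1)(μ + 5), so the eigenvalues are -5, -1, 5.
μ=-1: eigenvector (1, 2, 0).
μ=5: eigenvector (-2, -4, 1).
μ=-5: eigenvector (-1, -1, 0).
P = [[1, -2, -1], [2, -4, -1], [0, 1, 0]], D = diag(-1, 5, -5), P⁻¹ = [[-1, 1, 2], [0, 0, 1], [-2, 1, 0]].
B⁴ = P·diag(1, 625, 625)·P⁻¹ = [[1249, -624, -1248], [1248, -623, -2496], [0, 0, 625]].
The requested entry is 1248.

1248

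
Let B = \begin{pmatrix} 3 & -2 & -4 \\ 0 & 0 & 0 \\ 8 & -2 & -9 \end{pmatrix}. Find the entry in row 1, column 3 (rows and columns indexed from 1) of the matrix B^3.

Characteristic polynomial: s^3 + 6s^2 + 5s = s(s + 1)(s + 5), so the eigenvalues are -5, -1, 0.
s=-1: eigenvector (1, 0, 1).
s=0: eigenvector (-2, 1, -2).
s=-5: eigenvector (1, 0, 2).
P = [[1, -2, 1], [0, 1, 0], [1, -2, 2]], D = diag(-1, 0, -5), P⁻¹ = [[2, 2, -1], [0, 1, 0], [-1, 0, 1]].
B³ = P·diag(-1, 0, -125)·P⁻¹ = [[123, -2, -124], [0, 0, 0], [248, -2, -249]].
The requested entry is -124.

-124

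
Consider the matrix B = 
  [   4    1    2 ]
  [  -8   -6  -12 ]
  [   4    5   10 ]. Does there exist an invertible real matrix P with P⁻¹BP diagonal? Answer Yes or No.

Characteristic polynomial: p(s) = s^3 - 8s^2 + 16s = s(s - 4)^2.
s = 4 has algebraic multiplicity 2; rank(B − 4I) = 2, so geometric multiplicity = 1.
Geometric multiplicity < algebraic multiplicity, so B is not diagonalizable.

No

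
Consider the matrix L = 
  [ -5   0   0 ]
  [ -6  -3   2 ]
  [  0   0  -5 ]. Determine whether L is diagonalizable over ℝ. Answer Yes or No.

Characteristic polynomial: p(r) = r^3 + 13r^2 + 55r + 75 = (r + 3)(r + 5)^2.
r = -5 has algebraic multiplicity 2; rank(L + 5I) = 1, so geometric multiplicity = 2.
Every eigenvalue has geometric = algebraic multiplicity, so L is diagonalizable.

Yes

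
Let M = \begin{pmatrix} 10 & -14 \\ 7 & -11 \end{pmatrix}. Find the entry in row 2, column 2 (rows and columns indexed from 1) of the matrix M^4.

431

Characteristic polynomial: λ^2 + λ - 12 = (λ - 3)(λ + 4), so the eigenvalues are -4, 3.
λ=-4: eigenvector (1, 1).
λ=3: eigenvector (-2, -1).
P = [[1, -2], [1, -1]], D = diag(-4, 3), P⁻¹ = [[-1, 2], [-1, 1]].
M⁴ = P·diag(256, 81)·P⁻¹ = [[-94, 350], [-175, 431]].
The requested entry is 431.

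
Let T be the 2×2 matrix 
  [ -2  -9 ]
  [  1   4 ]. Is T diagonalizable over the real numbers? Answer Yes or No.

No

Characteristic polynomial: p(μ) = μ^2 - 2μ + 1 = (μ - 1)^2.
μ = 1 has algebraic multiplicity 2; rank(T − 1I) = 1, so geometric multiplicity = 1.
Geometric multiplicity < algebraic multiplicity, so T is not diagonalizable.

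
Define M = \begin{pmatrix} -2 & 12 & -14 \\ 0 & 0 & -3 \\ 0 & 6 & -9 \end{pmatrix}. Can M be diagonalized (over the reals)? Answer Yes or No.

Yes

Characteristic polynomial: p(λ) = λ^3 + 11λ^2 + 36λ + 36 = (λ + 2)(λ + 3)(λ + 6).
All 3 eigenvalues are distinct, so M is diagonalizable.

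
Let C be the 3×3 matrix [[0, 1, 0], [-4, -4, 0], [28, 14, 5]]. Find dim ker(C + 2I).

1

C + 2I = [[2, 1, 0], [-4, -2, 0], [28, 14, 7]].
This matrix has rank 2, so its null space has dimension 3 − 2 = 1.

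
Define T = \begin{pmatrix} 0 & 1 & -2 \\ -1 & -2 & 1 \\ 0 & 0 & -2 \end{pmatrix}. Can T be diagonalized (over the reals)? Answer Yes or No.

No

Characteristic polynomial: p(μ) = μ^3 + 4μ^2 + 5μ + 2 = (μ + 1)^2(μ + 2).
μ = -1 has algebraic multiplicity 2; rank(T + 1I) = 2, so geometric multiplicity = 1.
Geometric multiplicity < algebraic multiplicity, so T is not diagonalizable.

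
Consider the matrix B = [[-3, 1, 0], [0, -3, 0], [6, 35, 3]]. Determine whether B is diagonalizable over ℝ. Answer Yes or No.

Characteristic polynomial: p(s) = s^3 + 3s^2 - 9s - 27 = (s - 3)(s + 3)^2.
s = -3 has algebraic multiplicity 2; rank(B + 3I) = 2, so geometric multiplicity = 1.
Geometric multiplicity < algebraic multiplicity, so B is not diagonalizable.

No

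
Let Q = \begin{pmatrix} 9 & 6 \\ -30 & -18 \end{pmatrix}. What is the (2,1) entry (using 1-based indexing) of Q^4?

12150

Characteristic polynomial: t^2 + 9t + 18 = (t + 3)(t + 6), so the eigenvalues are -6, -3.
t=-6: eigenvector (-2, 5).
t=-3: eigenvector (1, -2).
P = [[-2, 1], [5, -2]], D = diag(-6, -3), P⁻¹ = [[2, 1], [5, 2]].
Q⁴ = P·diag(1296, 81)·P⁻¹ = [[-4779, -2430], [12150, 6156]].
The requested entry is 12150.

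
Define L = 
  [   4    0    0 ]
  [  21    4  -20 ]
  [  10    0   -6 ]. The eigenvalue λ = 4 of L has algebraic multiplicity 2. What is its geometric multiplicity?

L − 4I = [[0, 0, 0], [21, 0, -20], [10, 0, -10]].
This matrix has rank 2, so its null space has dimension 3 − 2 = 1.

1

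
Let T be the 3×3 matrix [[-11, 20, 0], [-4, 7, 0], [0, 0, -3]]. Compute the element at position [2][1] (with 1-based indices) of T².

16

Characteristic polynomial: s^3 + 7s^2 + 15s + 9 = (s + 1)(s + 3)^2, so the eigenvalues are -3, -3, -1.
s=-3: eigenvector (5, 2, 0).
s=-1: eigenvector (2, 1, 0).
s=-3: eigenvector (0, 0, 1).
P = [[5, 2, 0], [2, 1, 0], [0, 0, 1]], D = diag(-3, -1, -3), P⁻¹ = [[1, -2, 0], [-2, 5, 0], [0, 0, 1]].
T² = P·diag(9, 1, 9)·P⁻¹ = [[41, -80, 0], [16, -31, 0], [0, 0, 9]].
The requested entry is 16.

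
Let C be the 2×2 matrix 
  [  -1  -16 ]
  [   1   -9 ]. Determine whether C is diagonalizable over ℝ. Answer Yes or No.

No

Characteristic polynomial: p(s) = s^2 + 10s + 25 = (s + 5)^2.
s = -5 has algebraic multiplicity 2; rank(C + 5I) = 1, so geometric multiplicity = 1.
Geometric multiplicity < algebraic multiplicity, so C is not diagonalizable.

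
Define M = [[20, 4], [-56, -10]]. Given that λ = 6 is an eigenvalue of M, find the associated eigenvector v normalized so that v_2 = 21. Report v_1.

-6

M − 6I = [[14, 4], [-56, -16]].
Solving (M − 6I)v = 0 gives the eigenspace spanned by (-6, 21).
With v_2 = 21, v = (-6, 21), so v_1 = -6.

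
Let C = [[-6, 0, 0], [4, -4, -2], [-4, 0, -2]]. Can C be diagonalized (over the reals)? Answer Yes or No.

Yes

Characteristic polynomial: p(μ) = μ^3 + 12μ^2 + 44μ + 48 = (μ + 2)(μ + 4)(μ + 6).
All 3 eigenvalues are distinct, so C is diagonalizable.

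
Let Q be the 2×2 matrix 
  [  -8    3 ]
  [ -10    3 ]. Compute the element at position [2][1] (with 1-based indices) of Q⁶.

Characteristic polynomial: r^2 + 5r + 6 = (r + 2)(r + 3), so the eigenvalues are -3, -2.
r=-2: eigenvector (1, 2).
r=-3: eigenvector (-3, -5).
P = [[1, -3], [2, -5]], D = diag(-2, -3), P⁻¹ = [[-5, 3], [-2, 1]].
Q⁶ = P·diag(64, 729)·P⁻¹ = [[4054, -1995], [6650, -3261]].
The requested entry is 6650.

6650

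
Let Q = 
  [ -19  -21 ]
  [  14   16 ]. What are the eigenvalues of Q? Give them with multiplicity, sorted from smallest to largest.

Characteristic polynomial: p(s) = s^2 + 3s - 10 = (s - 2)(s + 5).
Roots (with multiplicity): -5, 2.

-5, 2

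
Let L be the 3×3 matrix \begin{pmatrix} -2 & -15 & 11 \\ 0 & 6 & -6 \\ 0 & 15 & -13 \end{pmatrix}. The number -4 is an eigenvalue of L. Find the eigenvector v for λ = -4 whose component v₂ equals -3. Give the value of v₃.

-5

L + 4I = [[2, -15, 11], [0, 10, -6], [0, 15, -9]].
Solving (L + 4I)v = 0 gives the eigenspace spanned by (5, -3, -5).
With v₂ = -3, v = (5, -3, -5), so v₃ = -5.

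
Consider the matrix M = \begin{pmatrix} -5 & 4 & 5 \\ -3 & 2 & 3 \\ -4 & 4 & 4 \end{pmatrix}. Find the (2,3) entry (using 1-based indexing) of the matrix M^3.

Characteristic polynomial: r^3 - r^2 - 2r = r(r - 2)(r + 1), so the eigenvalues are -1, 0, 2.
r=-1: eigenvector (1, 1, 0).
r=2: eigenvector (2, 1, 2).
r=0: eigenvector (1, 0, 1).
P = [[1, 2, 1], [1, 1, 0], [0, 2, 1]], D = diag(-1, 2, 0), P⁻¹ = [[1, 0, -1], [-1, 1, 1], [2, -2, -1]].
M³ = P·diag(-1, 8, 0)·P⁻¹ = [[-17, 16, 17], [-9, 8, 9], [-16, 16, 16]].
The requested entry is 9.

9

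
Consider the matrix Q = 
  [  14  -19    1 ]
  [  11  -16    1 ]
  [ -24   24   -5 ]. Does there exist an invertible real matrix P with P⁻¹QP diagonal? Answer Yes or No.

No

Characteristic polynomial: p(r) = r^3 + 7r^2 - 5r - 75 = (r - 3)(r + 5)^2.
r = -5 has algebraic multiplicity 2; rank(Q + 5I) = 2, so geometric multiplicity = 1.
Geometric multiplicity < algebraic multiplicity, so Q is not diagonalizable.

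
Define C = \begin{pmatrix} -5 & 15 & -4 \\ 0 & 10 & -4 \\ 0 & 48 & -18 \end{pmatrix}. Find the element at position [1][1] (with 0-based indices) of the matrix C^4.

-3824

Characteristic polynomial: μ^3 + 13μ^2 + 52μ + 60 = (μ + 2)(μ + 5)(μ + 6), so the eigenvalues are -6, -5, -2.
μ=-5: eigenvector (1, 0, 0).
μ=-6: eigenvector (-1, -1, -4).
μ=-2: eigenvector (1, 1, 3).
P = [[1, -1, 1], [0, -1, 1], [0, -4, 3]], D = diag(-5, -6, -2), P⁻¹ = [[1, -1, 0], [0, 3, -1], [0, 4, -1]].
C⁴ = P·diag(625, 1296, 16)·P⁻¹ = [[625, -4449, 1280], [0, -3824, 1280], [0, -15360, 5136]].
The requested entry is -3824.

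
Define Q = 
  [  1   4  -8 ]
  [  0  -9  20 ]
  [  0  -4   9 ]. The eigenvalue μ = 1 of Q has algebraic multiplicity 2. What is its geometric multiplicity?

Q − 1I = [[0, 4, -8], [0, -10, 20], [0, -4, 8]].
This matrix has rank 1, so its null space has dimension 3 − 1 = 2.

2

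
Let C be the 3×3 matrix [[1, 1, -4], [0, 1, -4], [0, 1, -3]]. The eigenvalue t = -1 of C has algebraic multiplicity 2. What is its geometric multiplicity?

C + 1I = [[2, 1, -4], [0, 2, -4], [0, 1, -2]].
This matrix has rank 2, so its null space has dimension 3 − 2 = 1.

1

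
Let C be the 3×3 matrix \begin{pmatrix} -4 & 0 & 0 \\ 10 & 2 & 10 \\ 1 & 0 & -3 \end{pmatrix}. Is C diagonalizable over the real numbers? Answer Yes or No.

Yes

Characteristic polynomial: p(t) = t^3 + 5t^2 - 2t - 24 = (t - 2)(t + 3)(t + 4).
All 3 eigenvalues are distinct, so C is diagonalizable.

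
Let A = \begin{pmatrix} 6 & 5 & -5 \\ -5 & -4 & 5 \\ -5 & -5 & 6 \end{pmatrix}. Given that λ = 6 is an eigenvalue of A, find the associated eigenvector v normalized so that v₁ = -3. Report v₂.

3

A − 6I = [[0, 5, -5], [-5, -10, 5], [-5, -5, 0]].
Solving (A − 6I)v = 0 gives the eigenspace spanned by (-3, 3, 3).
With v₁ = -3, v = (-3, 3, 3), so v₂ = 3.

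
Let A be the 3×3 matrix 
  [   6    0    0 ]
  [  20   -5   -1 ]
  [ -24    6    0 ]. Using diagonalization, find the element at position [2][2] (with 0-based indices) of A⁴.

-114

Characteristic polynomial: μ^3 - μ^2 - 24μ - 36 = (μ - 6)(μ + 2)(μ + 3), so the eigenvalues are -3, -2, 6.
μ=6: eigenvector (1, 2, -2).
μ=-3: eigenvector (0, 1, -2).
μ=-2: eigenvector (0, -1, 3).
P = [[1, 0, 0], [2, 1, -1], [-2, -2, 3]], D = diag(6, -3, -2), P⁻¹ = [[1, 0, 0], [-4, 3, 1], [-2, 2, 1]].
A⁴ = P·diag(1296, 81, 16)·P⁻¹ = [[1296, 0, 0], [2300, 211, 65], [-2040, -390, -114]].
The requested entry is -114.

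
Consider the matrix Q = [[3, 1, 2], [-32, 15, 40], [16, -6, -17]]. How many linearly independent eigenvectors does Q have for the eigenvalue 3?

1

Q − 3I = [[0, 1, 2], [-32, 12, 40], [16, -6, -20]].
This matrix has rank 2, so its null space has dimension 3 − 2 = 1.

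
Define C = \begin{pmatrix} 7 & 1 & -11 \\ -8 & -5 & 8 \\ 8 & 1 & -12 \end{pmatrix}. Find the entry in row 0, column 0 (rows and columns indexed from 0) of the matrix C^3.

Characteristic polynomial: λ^3 + 10λ^2 + 29λ + 20 = (λ + 1)(λ + 4)(λ + 5), so the eigenvalues are -5, -4, -1.
λ=-1: eigenvector (3, -2, 2).
λ=-5: eigenvector (-1, 1, -1).
λ=-4: eigenvector (1, 0, 1).
P = [[3, -1, 1], [-2, 1, 0], [2, -1, 1]], D = diag(-1, -5, -4), P⁻¹ = [[1, 0, -1], [2, 1, -2], [0, 1, 1]].
C³ = P·diag(-1, -125, -64)·P⁻¹ = [[247, 61, -311], [-248, -125, 248], [248, 61, -312]].
The requested entry is 247.

247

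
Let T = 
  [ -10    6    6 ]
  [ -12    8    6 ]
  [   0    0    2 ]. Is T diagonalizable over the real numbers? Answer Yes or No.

Characteristic polynomial: p(λ) = λ^3 - 12λ + 16 = (λ - 2)^2(λ + 4).
λ = 2 has algebraic multiplicity 2; rank(T − 2I) = 1, so geometric multiplicity = 2.
Every eigenvalue has geometric = algebraic multiplicity, so T is diagonalizable.

Yes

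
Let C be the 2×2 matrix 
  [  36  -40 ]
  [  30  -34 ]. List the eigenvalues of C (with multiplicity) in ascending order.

Characteristic polynomial: p(r) = r^2 - 2r - 24 = (r - 6)(r + 4).
Roots (with multiplicity): -4, 6.

-4, 6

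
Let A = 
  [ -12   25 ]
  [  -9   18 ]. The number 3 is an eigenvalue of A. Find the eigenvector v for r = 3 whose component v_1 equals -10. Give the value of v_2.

A − 3I = [[-15, 25], [-9, 15]].
Solving (A − 3I)v = 0 gives the eigenspace spanned by (-10, -6).
With v_1 = -10, v = (-10, -6), so v_2 = -6.

-6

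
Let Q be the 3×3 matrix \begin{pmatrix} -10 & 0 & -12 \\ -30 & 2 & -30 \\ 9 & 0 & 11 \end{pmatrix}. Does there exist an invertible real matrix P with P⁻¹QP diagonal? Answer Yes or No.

Yes

Characteristic polynomial: p(μ) = μ^3 - 3μ^2 + 4 = (μ - 2)^2(μ + 1).
μ = 2 has algebraic multiplicity 2; rank(Q − 2I) = 1, so geometric multiplicity = 2.
Every eigenvalue has geometric = algebraic multiplicity, so Q is diagonalizable.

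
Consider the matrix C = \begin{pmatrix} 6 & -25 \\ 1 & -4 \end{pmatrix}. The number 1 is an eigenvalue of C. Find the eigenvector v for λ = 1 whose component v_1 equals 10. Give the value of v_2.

C − 1I = [[5, -25], [1, -5]].
Solving (C − 1I)v = 0 gives the eigenspace spanned by (10, 2).
With v_1 = 10, v = (10, 2), so v_2 = 2.

2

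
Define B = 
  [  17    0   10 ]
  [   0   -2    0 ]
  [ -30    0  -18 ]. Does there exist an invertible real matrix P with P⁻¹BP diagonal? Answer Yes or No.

Characteristic polynomial: p(μ) = μ^3 + 3μ^2 - 4μ - 12 = (μ - 2)(μ + 2)(μ + 3).
All 3 eigenvalues are distinct, so B is diagonalizable.

Yes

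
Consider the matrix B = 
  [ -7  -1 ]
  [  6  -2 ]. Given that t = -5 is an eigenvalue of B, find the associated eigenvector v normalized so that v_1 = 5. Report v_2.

B + 5I = [[-2, -1], [6, 3]].
Solving (B + 5I)v = 0 gives the eigenspace spanned by (5, -10).
With v_1 = 5, v = (5, -10), so v_2 = -10.

-10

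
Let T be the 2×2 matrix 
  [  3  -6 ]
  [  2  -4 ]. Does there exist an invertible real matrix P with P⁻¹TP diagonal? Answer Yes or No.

Characteristic polynomial: p(s) = s^2 + s = s(s + 1).
All 2 eigenvalues are distinct, so T is diagonalizable.

Yes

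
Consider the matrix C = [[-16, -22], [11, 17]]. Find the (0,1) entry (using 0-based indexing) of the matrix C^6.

Characteristic polynomial: r^2 - r - 30 = (r - 6)(r + 5), so the eigenvalues are -5, 6.
r=-5: eigenvector (-2, 1).
r=6: eigenvector (-1, 1).
P = [[-2, -1], [1, 1]], D = diag(-5, 6), P⁻¹ = [[-1, -1], [1, 2]].
C⁶ = P·diag(15625, 46656)·P⁻¹ = [[-15406, -62062], [31031, 77687]].
The requested entry is -62062.

-62062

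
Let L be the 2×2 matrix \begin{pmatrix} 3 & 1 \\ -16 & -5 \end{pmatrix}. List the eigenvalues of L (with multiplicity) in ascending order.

Characteristic polynomial: p(λ) = λ^2 + 2λ + 1 = (λ + 1)^2.
Roots (with multiplicity): -1, -1.

-1, -1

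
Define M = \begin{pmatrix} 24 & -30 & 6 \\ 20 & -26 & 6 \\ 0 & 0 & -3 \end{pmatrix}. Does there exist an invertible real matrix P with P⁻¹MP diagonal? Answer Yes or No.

Yes

Characteristic polynomial: p(t) = t^3 + 5t^2 - 18t - 72 = (t - 4)(t + 3)(t + 6).
All 3 eigenvalues are distinct, so M is diagonalizable.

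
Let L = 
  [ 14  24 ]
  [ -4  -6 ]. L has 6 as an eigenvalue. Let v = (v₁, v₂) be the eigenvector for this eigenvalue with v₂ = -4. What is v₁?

12

L − 6I = [[8, 24], [-4, -12]].
Solving (L − 6I)v = 0 gives the eigenspace spanned by (12, -4).
With v₂ = -4, v = (12, -4), so v₁ = 12.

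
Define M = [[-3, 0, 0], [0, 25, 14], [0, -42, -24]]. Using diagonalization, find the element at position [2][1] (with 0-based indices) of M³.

-546

Characteristic polynomial: r^3 + 2r^2 - 15r - 36 = (r - 4)(r + 3)^2, so the eigenvalues are -3, -3, 4.
r=-3: eigenvector (1, 0, 0).
r=4: eigenvector (0, 2, -3).
r=-3: eigenvector (0, 1, -2).
P = [[1, 0, 0], [0, 2, 1], [0, -3, -2]], D = diag(-3, 4, -3), P⁻¹ = [[1, 0, 0], [0, 2, 1], [0, -3, -2]].
M³ = P·diag(-27, 64, -27)·P⁻¹ = [[-27, 0, 0], [0, 337, 182], [0, -546, -300]].
The requested entry is -546.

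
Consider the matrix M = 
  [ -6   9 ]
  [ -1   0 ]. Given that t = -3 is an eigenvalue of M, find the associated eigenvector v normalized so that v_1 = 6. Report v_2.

2

M + 3I = [[-3, 9], [-1, 3]].
Solving (M + 3I)v = 0 gives the eigenspace spanned by (6, 2).
With v_1 = 6, v = (6, 2), so v_2 = 2.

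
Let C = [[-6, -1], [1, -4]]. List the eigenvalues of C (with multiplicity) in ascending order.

Characteristic polynomial: p(μ) = μ^2 + 10μ + 25 = (μ + 5)^2.
Roots (with multiplicity): -5, -5.

-5, -5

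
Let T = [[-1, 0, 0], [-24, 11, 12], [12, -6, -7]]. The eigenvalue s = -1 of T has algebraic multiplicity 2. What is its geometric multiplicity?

2

T + 1I = [[0, 0, 0], [-24, 12, 12], [12, -6, -6]].
This matrix has rank 1, so its null space has dimension 3 − 1 = 2.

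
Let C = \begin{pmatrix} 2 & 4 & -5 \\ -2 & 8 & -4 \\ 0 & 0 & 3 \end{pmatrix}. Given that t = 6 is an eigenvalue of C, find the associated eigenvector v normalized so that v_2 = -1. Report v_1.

-1

C − 6I = [[-4, 4, -5], [-2, 2, -4], [0, 0, -3]].
Solving (C − 6I)v = 0 gives the eigenspace spanned by (-1, -1, 0).
With v_2 = -1, v = (-1, -1, 0), so v_1 = -1.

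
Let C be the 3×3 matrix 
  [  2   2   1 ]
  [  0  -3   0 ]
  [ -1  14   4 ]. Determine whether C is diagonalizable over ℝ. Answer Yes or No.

Characteristic polynomial: p(r) = r^3 - 3r^2 - 9r + 27 = (r - 3)^2(r + 3).
r = 3 has algebraic multiplicity 2; rank(C − 3I) = 2, so geometric multiplicity = 1.
Geometric multiplicity < algebraic multiplicity, so C is not diagonalizable.

No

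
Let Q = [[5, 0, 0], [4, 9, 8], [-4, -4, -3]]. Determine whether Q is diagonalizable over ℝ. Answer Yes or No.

Yes

Characteristic polynomial: p(s) = s^3 - 11s^2 + 35s - 25 = (s - 5)^2(s - 1).
s = 5 has algebraic multiplicity 2; rank(Q − 5I) = 1, so geometric multiplicity = 2.
Every eigenvalue has geometric = algebraic multiplicity, so Q is diagonalizable.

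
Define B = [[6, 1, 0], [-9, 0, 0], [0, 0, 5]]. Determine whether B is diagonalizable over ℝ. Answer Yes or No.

No

Characteristic polynomial: p(λ) = λ^3 - 11λ^2 + 39λ - 45 = (λ - 5)(λ - 3)^2.
λ = 3 has algebraic multiplicity 2; rank(B − 3I) = 2, so geometric multiplicity = 1.
Geometric multiplicity < algebraic multiplicity, so B is not diagonalizable.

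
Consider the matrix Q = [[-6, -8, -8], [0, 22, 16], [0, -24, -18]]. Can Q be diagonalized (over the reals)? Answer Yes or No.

Characteristic polynomial: p(r) = r^3 + 2r^2 - 36r - 72 = (r - 6)(r + 2)(r + 6).
All 3 eigenvalues are distinct, so Q is diagonalizable.

Yes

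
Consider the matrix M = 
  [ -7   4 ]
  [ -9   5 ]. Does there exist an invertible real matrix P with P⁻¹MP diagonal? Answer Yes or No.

Characteristic polynomial: p(r) = r^2 + 2r + 1 = (r + 1)^2.
r = -1 has algebraic multiplicity 2; rank(M + 1I) = 1, so geometric multiplicity = 1.
Geometric multiplicity < algebraic multiplicity, so M is not diagonalizable.

No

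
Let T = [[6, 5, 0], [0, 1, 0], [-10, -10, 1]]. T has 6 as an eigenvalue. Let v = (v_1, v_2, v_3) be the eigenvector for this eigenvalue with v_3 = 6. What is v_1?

-3

T − 6I = [[0, 5, 0], [0, -5, 0], [-10, -10, -5]].
Solving (T − 6I)v = 0 gives the eigenspace spanned by (-3, 0, 6).
With v_3 = 6, v = (-3, 0, 6), so v_1 = -3.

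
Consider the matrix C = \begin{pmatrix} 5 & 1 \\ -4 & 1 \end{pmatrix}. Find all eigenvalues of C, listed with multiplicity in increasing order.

3, 3

Characteristic polynomial: p(s) = s^2 - 6s + 9 = (s - 3)^2.
Roots (with multiplicity): 3, 3.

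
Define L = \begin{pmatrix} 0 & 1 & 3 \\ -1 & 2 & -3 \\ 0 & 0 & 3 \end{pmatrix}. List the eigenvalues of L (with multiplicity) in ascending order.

1, 1, 3

Characteristic polynomial: p(μ) = μ^3 - 5μ^2 + 7μ - 3 = (μ - 3)(μ - 1)^2.
Roots (with multiplicity): 1, 1, 3.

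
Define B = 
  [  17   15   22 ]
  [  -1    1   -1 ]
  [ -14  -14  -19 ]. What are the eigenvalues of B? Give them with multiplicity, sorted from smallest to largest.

-5, 2, 2

Characteristic polynomial: p(r) = r^3 + r^2 - 16r + 20 = (r - 2)^2(r + 5).
Roots (with multiplicity): -5, 2, 2.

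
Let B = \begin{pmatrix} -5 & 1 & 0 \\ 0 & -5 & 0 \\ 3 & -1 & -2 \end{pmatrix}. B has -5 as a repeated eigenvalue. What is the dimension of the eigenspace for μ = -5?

B + 5I = [[0, 1, 0], [0, 0, 0], [3, -1, 3]].
This matrix has rank 2, so its null space has dimension 3 − 2 = 1.

1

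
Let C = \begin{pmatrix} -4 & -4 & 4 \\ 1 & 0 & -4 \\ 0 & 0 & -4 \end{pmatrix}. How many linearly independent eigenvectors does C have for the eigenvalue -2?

1

C + 2I = [[-2, -4, 4], [1, 2, -4], [0, 0, -2]].
This matrix has rank 2, so its null space has dimension 3 − 2 = 1.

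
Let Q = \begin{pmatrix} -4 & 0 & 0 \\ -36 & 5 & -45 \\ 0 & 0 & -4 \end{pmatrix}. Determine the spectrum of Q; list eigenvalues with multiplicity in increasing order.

Characteristic polynomial: p(s) = s^3 + 3s^2 - 24s - 80 = (s - 5)(s + 4)^2.
Roots (with multiplicity): -4, -4, 5.

-4, -4, 5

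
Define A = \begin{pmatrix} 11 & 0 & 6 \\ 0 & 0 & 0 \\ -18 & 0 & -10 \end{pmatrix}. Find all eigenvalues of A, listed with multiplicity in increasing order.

-1, 0, 2

Characteristic polynomial: p(s) = s^3 - s^2 - 2s = s(s - 2)(s + 1).
Roots (with multiplicity): -1, 0, 2.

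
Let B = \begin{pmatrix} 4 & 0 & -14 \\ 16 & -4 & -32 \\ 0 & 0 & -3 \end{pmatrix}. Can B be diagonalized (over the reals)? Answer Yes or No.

Characteristic polynomial: p(s) = s^3 + 3s^2 - 16s - 48 = (s - 4)(s + 3)(s + 4).
All 3 eigenvalues are distinct, so B is diagonalizable.

Yes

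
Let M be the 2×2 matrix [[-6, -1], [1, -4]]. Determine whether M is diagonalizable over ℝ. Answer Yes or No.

No

Characteristic polynomial: p(r) = r^2 + 10r + 25 = (r + 5)^2.
r = -5 has algebraic multiplicity 2; rank(M + 5I) = 1, so geometric multiplicity = 1.
Geometric multiplicity < algebraic multiplicity, so M is not diagonalizable.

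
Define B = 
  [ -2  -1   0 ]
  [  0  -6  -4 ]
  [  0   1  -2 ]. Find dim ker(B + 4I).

B + 4I = [[2, -1, 0], [0, -2, -4], [0, 1, 2]].
This matrix has rank 2, so its null space has dimension 3 − 2 = 1.

1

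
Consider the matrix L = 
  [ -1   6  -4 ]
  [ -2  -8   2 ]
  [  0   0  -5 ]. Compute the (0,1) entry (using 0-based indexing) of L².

Characteristic polynomial: r^3 + 14r^2 + 65r + 100 = (r + 4)(r + 5)^2, so the eigenvalues are -5, -5, -4.
r=-5: eigenvector (-11, 6, -2).
r=-4: eigenvector (-2, 1, 0).
r=-5: eigenvector (4, -2, 1).
P = [[-11, -2, 4], [6, 1, -2], [-2, 0, 1]], D = diag(-5, -4, -5), P⁻¹ = [[1, 2, 0], [-2, -3, 2], [2, 4, 1]].
L² = P·diag(25, 16, 25)·P⁻¹ = [[-11, -54, 36], [18, 52, -18], [0, 0, 25]].
The requested entry is -54.

-54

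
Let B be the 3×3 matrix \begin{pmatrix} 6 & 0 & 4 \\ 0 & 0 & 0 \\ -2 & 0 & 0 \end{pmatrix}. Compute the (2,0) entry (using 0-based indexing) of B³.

Characteristic polynomial: s^3 - 6s^2 + 8s = s(s - 4)(s - 2), so the eigenvalues are 0, 2, 4.
s=0: eigenvector (0, 1, 0).
s=2: eigenvector (-1, 0, 1).
s=4: eigenvector (-2, 0, 1).
P = [[0, -1, -2], [1, 0, 0], [0, 1, 1]], D = diag(0, 2, 4), P⁻¹ = [[0, 1, 0], [1, 0, 2], [-1, 0, -1]].
B³ = P·diag(0, 8, 64)·P⁻¹ = [[120, 0, 112], [0, 0, 0], [-56, 0, -48]].
The requested entry is -56.

-56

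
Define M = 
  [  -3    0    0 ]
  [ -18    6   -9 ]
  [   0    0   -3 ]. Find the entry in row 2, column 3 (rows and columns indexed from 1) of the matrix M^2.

Characteristic polynomial: r^3 - 27r - 54 = (r - 6)(r + 3)^2, so the eigenvalues are -3, -3, 6.
r=-3: eigenvector (1, 2, 0).
r=6: eigenvector (0, 1, 0).
r=-3: eigenvector (0, 1, 1).
P = [[1, 0, 0], [2, 1, 1], [0, 0, 1]], D = diag(-3, 6, -3), P⁻¹ = [[1, 0, 0], [-2, 1, -1], [0, 0, 1]].
M² = P·diag(9, 36, 9)·P⁻¹ = [[9, 0, 0], [-54, 36, -27], [0, 0, 9]].
The requested entry is -27.

-27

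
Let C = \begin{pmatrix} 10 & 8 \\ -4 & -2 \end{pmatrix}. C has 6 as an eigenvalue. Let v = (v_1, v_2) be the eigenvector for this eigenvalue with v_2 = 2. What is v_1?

-4

C − 6I = [[4, 8], [-4, -8]].
Solving (C − 6I)v = 0 gives the eigenspace spanned by (-4, 2).
With v_2 = 2, v = (-4, 2), so v_1 = -4.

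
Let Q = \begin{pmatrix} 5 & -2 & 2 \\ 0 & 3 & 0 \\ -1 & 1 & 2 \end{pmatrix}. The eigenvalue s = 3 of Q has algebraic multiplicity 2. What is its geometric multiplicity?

Q − 3I = [[2, -2, 2], [0, 0, 0], [-1, 1, -1]].
This matrix has rank 1, so its null space has dimension 3 − 1 = 2.

2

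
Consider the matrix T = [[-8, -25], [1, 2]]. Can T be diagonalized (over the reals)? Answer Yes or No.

Characteristic polynomial: p(s) = s^2 + 6s + 9 = (s + 3)^2.
s = -3 has algebraic multiplicity 2; rank(T + 3I) = 1, so geometric multiplicity = 1.
Geometric multiplicity < algebraic multiplicity, so T is not diagonalizable.

No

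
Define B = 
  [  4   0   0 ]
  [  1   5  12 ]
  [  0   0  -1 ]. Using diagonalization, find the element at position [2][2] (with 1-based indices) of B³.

Characteristic polynomial: r^3 - 8r^2 + 11r + 20 = (r - 5)(r - 4)(r + 1), so the eigenvalues are -1, 4, 5.
r=4: eigenvector (1, -1, 0).
r=5: eigenvector (0, 1, 0).
r=-1: eigenvector (0, -2, 1).
P = [[1, 0, 0], [-1, 1, -2], [0, 0, 1]], D = diag(4, 5, -1), P⁻¹ = [[1, 0, 0], [1, 1, 2], [0, 0, 1]].
B³ = P·diag(64, 125, -1)·P⁻¹ = [[64, 0, 0], [61, 125, 252], [0, 0, -1]].
The requested entry is 125.

125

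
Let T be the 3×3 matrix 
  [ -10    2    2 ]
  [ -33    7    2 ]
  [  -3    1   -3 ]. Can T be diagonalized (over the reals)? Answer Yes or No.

No

Characteristic polynomial: p(r) = r^3 + 6r^2 + 9r + 4 = (r + 1)^2(r + 4).
r = -1 has algebraic multiplicity 2; rank(T + 1I) = 2, so geometric multiplicity = 1.
Geometric multiplicity < algebraic multiplicity, so T is not diagonalizable.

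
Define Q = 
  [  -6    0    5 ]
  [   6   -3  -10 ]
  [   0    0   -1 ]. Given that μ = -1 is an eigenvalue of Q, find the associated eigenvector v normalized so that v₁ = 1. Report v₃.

1

Q + 1I = [[-5, 0, 5], [6, -2, -10], [0, 0, 0]].
Solving (Q + 1I)v = 0 gives the eigenspace spanned by (1, -2, 1).
With v₁ = 1, v = (1, -2, 1), so v₃ = 1.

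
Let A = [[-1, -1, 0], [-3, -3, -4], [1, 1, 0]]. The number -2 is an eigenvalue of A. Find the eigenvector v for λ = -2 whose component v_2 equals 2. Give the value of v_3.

A + 2I = [[1, -1, 0], [-3, -1, -4], [1, 1, 2]].
Solving (A + 2I)v = 0 gives the eigenspace spanned by (2, 2, -2).
With v_2 = 2, v = (2, 2, -2), so v_3 = -2.

-2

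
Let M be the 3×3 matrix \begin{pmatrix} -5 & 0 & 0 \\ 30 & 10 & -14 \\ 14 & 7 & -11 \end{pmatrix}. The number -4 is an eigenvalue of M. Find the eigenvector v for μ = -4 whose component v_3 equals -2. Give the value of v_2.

M + 4I = [[-1, 0, 0], [30, 14, -14], [14, 7, -7]].
Solving (M + 4I)v = 0 gives the eigenspace spanned by (0, -2, -2).
With v_3 = -2, v = (0, -2, -2), so v_2 = -2.

-2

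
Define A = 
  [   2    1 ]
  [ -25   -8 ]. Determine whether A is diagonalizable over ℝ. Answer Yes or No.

Characteristic polynomial: p(t) = t^2 + 6t + 9 = (t + 3)^2.
t = -3 has algebraic multiplicity 2; rank(A + 3I) = 1, so geometric multiplicity = 1.
Geometric multiplicity < algebraic multiplicity, so A is not diagonalizable.

No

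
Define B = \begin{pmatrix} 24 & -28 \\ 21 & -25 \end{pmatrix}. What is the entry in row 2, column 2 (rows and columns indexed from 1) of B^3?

Characteristic polynomial: λ^2 + λ - 12 = (λ - 3)(λ + 4), so the eigenvalues are -4, 3.
λ=-4: eigenvector (1, 1).
λ=3: eigenvector (-4, -3).
P = [[1, -4], [1, -3]], D = diag(-4, 3), P⁻¹ = [[-3, 4], [-1, 1]].
B³ = P·diag(-64, 27)·P⁻¹ = [[300, -364], [273, -337]].
The requested entry is -337.

-337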